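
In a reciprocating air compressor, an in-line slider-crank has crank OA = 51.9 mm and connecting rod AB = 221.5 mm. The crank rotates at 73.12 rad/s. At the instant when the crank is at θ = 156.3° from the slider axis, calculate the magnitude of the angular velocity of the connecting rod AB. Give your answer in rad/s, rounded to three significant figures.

15.8

ω = 73.12 rad/s
The rod makes angle φ with the slider axis where L sinφ = r sinθ; differentiating, L cosφ·φ̇ = r ω cosθ.
L cosφ = √(L² − r² sin²θ) = 0.22052 m.
|ω_rod| = r ω |cosθ| / √(L² − r² sin²θ) = 0.0519·73.12·0.91566/0.22052 = 15.758 rad/s.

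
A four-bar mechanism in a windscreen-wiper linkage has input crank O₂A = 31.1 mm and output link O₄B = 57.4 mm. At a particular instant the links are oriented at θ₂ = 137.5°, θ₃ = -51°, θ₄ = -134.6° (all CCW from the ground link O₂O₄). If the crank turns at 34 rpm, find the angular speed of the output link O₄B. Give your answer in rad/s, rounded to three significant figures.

0.287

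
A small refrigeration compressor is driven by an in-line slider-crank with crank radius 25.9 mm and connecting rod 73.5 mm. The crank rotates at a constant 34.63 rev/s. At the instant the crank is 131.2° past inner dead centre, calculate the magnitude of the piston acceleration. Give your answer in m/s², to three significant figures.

852

ω = 2π·34.6 = 217.6 rad/s
x(θ) = r cosθ + √(L² − r² sin²θ); with ω constant, a = ω²·d²x/dθ².
d²x/dθ² = −r cosθ − r²(cos2θ)/√u − r⁴ sin²2θ/(4u^{3/2}),  u = L² − r² sin²θ = 0.00502249 m².
Substituting r = 0.0259 m, L = 0.0735 m, θ = 131.2°: d²x/dθ² = +0.018001 m.
a = ω²·d²x/dθ² = (217.6)²·(+0.018001) = +852.26 m/s²;  |a| = 852.26 m/s².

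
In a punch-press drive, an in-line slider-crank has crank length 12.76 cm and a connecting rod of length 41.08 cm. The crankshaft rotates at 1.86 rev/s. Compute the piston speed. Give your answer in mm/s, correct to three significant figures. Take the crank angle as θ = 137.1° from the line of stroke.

779

ω = 2π·1.86 = 11.69 rad/s
For an in-line slider-crank, x = r cosθ + √(L² − r² sin²θ), so v = −rω sinθ·[1 + r cosθ/√(L² − r² sin²θ)].
With r = 0.1276 m, L = 0.4108 m, θ = 137.1°: √(L² − r² sin²θ) = 0.40151 m.
v = −0.1276·11.69·0.68072·[1 + 0.1276·-0.73254/0.40151] = -0.77879 m/s.
|v| = 0.77879 m/s = 778.79 mm/s.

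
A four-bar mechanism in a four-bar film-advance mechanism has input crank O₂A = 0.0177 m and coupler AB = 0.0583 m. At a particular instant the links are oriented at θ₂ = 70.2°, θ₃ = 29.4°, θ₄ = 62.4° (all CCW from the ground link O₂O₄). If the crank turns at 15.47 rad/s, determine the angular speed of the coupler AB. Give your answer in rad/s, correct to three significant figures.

ω₂ = 15.47 rad/s
Differentiating the loop-closure r₂e^{iθ₂}+r₃e^{iθ₃}=r₁+r₄e^{iθ₄} gives r₂ω₂e^{iθ₂}+r₃ω₃e^{iθ₃}=r₄ω₄e^{iθ₄}.
Eliminating the other unknown: ω₃ = r₂ω₂ sin(θ₄−θ₂) / [r₃ sin(θ₃−θ₄)].
Numerator sine = -0.13572; denominator sine = -0.54464.
Result = 0.0177·15.47·(-0.13572) / (0.0583·(-0.54464)) = +1.1704 rad/s; magnitude 1.1704 rad/s.

1.17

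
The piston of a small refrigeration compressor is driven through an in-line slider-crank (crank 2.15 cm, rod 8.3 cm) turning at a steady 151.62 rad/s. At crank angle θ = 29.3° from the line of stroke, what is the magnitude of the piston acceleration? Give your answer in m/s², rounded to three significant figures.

500

ω = 151.6 rad/s
x(θ) = r cosθ + √(L² − r² sin²θ); with ω constant, a = ω²·d²x/dθ².
d²x/dθ² = −r cosθ − r²(cos2θ)/√u − r⁴ sin²2θ/(4u^{3/2}),  u = L² − r² sin²θ = 0.00677829 m².
Substituting r = 0.0215 m, L = 0.083 m, θ = 29.3°: d²x/dθ² = -0.021744 m.
a = ω²·d²x/dθ² = (151.6)²·(-0.021744) = -499.88 m/s²;  |a| = 499.88 m/s².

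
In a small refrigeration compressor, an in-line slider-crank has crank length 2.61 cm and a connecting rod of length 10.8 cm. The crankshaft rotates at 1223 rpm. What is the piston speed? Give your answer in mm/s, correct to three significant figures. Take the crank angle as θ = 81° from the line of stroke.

ω = 2π·1223/60 = 128.1 rad/s
For an in-line slider-crank, x = r cosθ + √(L² − r² sin²θ), so v = −rω sinθ·[1 + r cosθ/√(L² − r² sin²θ)].
With r = 0.0261 m, L = 0.108 m, θ = 81°: √(L² − r² sin²θ) = 0.10488 m.
v = −0.0261·128.1·0.98769·[1 + 0.0261·0.15643/0.10488] = -3.4301 m/s.
|v| = 3.4301 m/s = 3430.1 mm/s.

3430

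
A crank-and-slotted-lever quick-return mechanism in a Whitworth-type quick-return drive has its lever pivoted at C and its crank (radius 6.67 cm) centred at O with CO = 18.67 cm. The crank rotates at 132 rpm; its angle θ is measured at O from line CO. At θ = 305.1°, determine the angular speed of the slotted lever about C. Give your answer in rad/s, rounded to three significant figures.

2.99

ω = 13.82 rad/s (from 132 rpm).
Crank pin A relative to C: A = (d + r cosθ, r sinθ); lever angle φ = atan2(r sinθ, d + r cosθ).
Differentiating tanφ: φ̇ = rω(d cosθ + r)/(d² + r² + 2dr cosθ).
d² + r² + 2dr cosθ = |CA|² = 0.0536267 m²;  d cosθ + r = +0.17405 m.
|ω_lever| = |0.0667·13.82·+0.17405| / 0.0536267 = 2.9925 rad/s.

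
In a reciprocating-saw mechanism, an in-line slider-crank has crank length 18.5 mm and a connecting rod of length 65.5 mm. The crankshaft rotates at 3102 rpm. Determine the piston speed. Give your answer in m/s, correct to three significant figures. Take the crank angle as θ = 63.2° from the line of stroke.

ω = 2π·3102/60 = 324.8 rad/s
For an in-line slider-crank, x = r cosθ + √(L² − r² sin²θ), so v = −rω sinθ·[1 + r cosθ/√(L² − r² sin²θ)].
With r = 0.0185 m, L = 0.0655 m, θ = 63.2°: √(L² − r² sin²θ) = 0.063384 m.
v = −0.0185·324.8·0.89259·[1 + 0.0185·0.45088/0.063384] = -6.0699 m/s.
|v| = 6.0699 m/s.

6.07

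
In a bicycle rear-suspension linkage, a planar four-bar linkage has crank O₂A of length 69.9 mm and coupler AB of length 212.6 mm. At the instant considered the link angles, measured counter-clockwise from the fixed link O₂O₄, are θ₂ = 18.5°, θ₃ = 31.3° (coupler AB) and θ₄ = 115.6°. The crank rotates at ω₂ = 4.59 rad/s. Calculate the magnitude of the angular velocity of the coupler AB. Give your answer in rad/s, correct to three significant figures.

1.50

ω₂ = 4.59 rad/s
Differentiating the loop-closure r₂e^{iθ₂}+r₃e^{iθ₃}=r₁+r₄e^{iθ₄} gives r₂ω₂e^{iθ₂}+r₃ω₃e^{iθ₃}=r₄ω₄e^{iθ₄}.
Eliminating the other unknown: ω₃ = r₂ω₂ sin(θ₄−θ₂) / [r₃ sin(θ₃−θ₄)].
Numerator sine = +0.99233; denominator sine = -0.99506.
Result = 0.0699·4.59·(+0.99233) / (0.2126·(-0.99506)) = -1.505 rad/s; magnitude 1.505 rad/s.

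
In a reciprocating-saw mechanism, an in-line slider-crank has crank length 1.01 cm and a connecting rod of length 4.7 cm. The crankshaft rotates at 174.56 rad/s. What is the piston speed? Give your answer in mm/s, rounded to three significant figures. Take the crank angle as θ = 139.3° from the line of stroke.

961

ω = 174.6 rad/s
For an in-line slider-crank, x = r cosθ + √(L² − r² sin²θ), so v = −rω sinθ·[1 + r cosθ/√(L² − r² sin²θ)].
With r = 0.0101 m, L = 0.047 m, θ = 139.3°: √(L² − r² sin²θ) = 0.046536 m.
v = −0.0101·174.6·0.65210·[1 + 0.0101·-0.75813/0.046536] = -0.96051 m/s.
|v| = 0.96051 m/s = 960.51 mm/s.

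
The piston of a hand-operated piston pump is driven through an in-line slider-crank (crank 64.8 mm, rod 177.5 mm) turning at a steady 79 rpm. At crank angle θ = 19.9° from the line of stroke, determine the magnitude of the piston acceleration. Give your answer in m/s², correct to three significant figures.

ω = 2π·79/60 = 8.273 rad/s
x(θ) = r cosθ + √(L² − r² sin²θ); with ω constant, a = ω²·d²x/dθ².
d²x/dθ² = −r cosθ − r²(cos2θ)/√u − r⁴ sin²2θ/(4u^{3/2}),  u = L² − r² sin²θ = 0.0310198 m².
Substituting r = 0.0648 m, L = 0.1775 m, θ = 19.9°: d²x/dθ² = -0.079578 m.
a = ω²·d²x/dθ² = (8.273)²·(-0.079578) = -5.4463 m/s²;  |a| = 5.4463 m/s².

5.45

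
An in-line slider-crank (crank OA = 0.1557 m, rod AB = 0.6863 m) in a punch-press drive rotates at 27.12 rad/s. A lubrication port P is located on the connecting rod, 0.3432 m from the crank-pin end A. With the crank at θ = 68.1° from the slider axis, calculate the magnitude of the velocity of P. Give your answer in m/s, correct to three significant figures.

ω = 27.12 rad/s.  Crank-pin speed |V_A| = rω = 4.2226 m/s, perpendicular to OA.
Rod angle: sinφ = −(r/L) sinθ ⇒ φ = -12.151°; ω_rod = −rω cosθ/√(L²−r²sin²θ) = -2.3475 rad/s.
V_P = V_A + ω_rod × AP, with AP = 0.3432 m along the rod.
Components: V_Px = −rω sinθ − a·ω_rod·sinφ = -4.0875 m/s;  V_Py = rω cosθ + a·ω_rod·cosφ = +0.78737 m/s.
|V_P| = √(V_Px² + V_Py²) = 4.1626 m/s.

4.16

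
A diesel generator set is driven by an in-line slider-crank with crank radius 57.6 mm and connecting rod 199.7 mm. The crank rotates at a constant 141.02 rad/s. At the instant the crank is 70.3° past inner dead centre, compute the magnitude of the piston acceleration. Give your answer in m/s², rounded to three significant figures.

124

ω = 141 rad/s
x(θ) = r cosθ + √(L² − r² sin²θ); with ω constant, a = ω²·d²x/dθ².
d²x/dθ² = −r cosθ − r²(cos2θ)/√u − r⁴ sin²2θ/(4u^{3/2}),  u = L² − r² sin²θ = 0.0369393 m².
Substituting r = 0.0576 m, L = 0.1997 m, θ = 70.3°: d²x/dθ² = -0.0062336 m.
a = ω²·d²x/dθ² = (141)²·(-0.0062336) = -123.97 m/s²;  |a| = 123.97 m/s².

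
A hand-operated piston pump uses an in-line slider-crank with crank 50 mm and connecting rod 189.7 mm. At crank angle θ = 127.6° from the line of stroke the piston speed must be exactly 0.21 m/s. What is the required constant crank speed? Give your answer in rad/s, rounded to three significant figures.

6.34

For an in-line slider-crank, |v_piston| = rω|sinθ|·[1 + r cosθ/√(L² − r² sin²θ)].
With r = 0.05 m, L = 0.1897 m, θ = 127.6°: the bracketed kinematic factor |dx/dθ| = 0.0331 m.
ω = v/|dx/dθ| = 0.21/0.0331 = 6.3444 rad/s.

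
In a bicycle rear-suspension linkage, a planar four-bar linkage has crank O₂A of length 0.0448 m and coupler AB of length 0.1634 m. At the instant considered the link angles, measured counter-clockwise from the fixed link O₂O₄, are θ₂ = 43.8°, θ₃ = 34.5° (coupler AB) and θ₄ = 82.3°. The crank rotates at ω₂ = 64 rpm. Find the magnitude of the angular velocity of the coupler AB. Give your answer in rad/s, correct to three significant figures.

1.54

ω₂ = 6.702 rad/s (from 64 rpm).
Differentiating the loop-closure r₂e^{iθ₂}+r₃e^{iθ₃}=r₁+r₄e^{iθ₄} gives r₂ω₂e^{iθ₂}+r₃ω₃e^{iθ₃}=r₄ω₄e^{iθ₄}.
Eliminating the other unknown: ω₃ = r₂ω₂ sin(θ₄−θ₂) / [r₃ sin(θ₃−θ₄)].
Numerator sine = +0.62251; denominator sine = -0.74080.
Result = 0.0448·6.702·(+0.62251) / (0.1634·(-0.74080)) = -1.5441 rad/s; magnitude 1.5441 rad/s.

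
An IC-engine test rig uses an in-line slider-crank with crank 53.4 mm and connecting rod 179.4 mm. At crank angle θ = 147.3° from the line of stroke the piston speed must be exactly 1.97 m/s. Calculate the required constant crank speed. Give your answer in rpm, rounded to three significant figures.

874

For an in-line slider-crank, |v_piston| = rω|sinθ|·[1 + r cosθ/√(L² − r² sin²θ)].
With r = 0.0534 m, L = 0.1794 m, θ = 147.3°: the bracketed kinematic factor |dx/dθ| = 0.021527 m.
ω = v/|dx/dθ| = 1.97/0.021527 = 91.511 rad/s.
N = 60ω/(2π) = 873.87 rpm.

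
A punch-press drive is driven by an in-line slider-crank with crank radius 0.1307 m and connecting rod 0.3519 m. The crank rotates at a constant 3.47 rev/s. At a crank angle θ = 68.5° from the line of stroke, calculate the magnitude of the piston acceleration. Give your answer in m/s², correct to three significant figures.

ω = 2π·3.47 = 21.8 rad/s
x(θ) = r cosθ + √(L² − r² sin²θ); with ω constant, a = ω²·d²x/dθ².
d²x/dθ² = −r cosθ − r²(cos2θ)/√u − r⁴ sin²2θ/(4u^{3/2}),  u = L² − r² sin²θ = 0.109046 m².
Substituting r = 0.1307 m, L = 0.3519 m, θ = 68.5°: d²x/dθ² = -0.011011 m.
a = ω²·d²x/dθ² = (21.8)²·(-0.011011) = -5.234 m/s²;  |a| = 5.234 m/s².

5.23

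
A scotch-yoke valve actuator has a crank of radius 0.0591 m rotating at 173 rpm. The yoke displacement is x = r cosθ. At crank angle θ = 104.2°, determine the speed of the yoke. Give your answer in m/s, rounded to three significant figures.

ω = 18.12 rad/s (from 173 rpm).
x = r cosθ ⇒ ẋ = −rω sinθ.
|v| = rω|sinθ| = 0.0591·18.12·|sin 104.2°| = 1.038 m/s.

1.04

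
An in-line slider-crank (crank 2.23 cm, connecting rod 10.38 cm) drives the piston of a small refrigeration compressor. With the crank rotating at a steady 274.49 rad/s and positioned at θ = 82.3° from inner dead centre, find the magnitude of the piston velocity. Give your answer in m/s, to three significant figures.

6.24

ω = 274.5 rad/s
For an in-line slider-crank, x = r cosθ + √(L² − r² sin²θ), so v = −rω sinθ·[1 + r cosθ/√(L² − r² sin²θ)].
With r = 0.0223 m, L = 0.1038 m, θ = 82.3°: √(L² − r² sin²θ) = 0.10142 m.
v = −0.0223·274.5·0.99098·[1 + 0.0223·0.13399/0.10142] = -6.2446 m/s.
|v| = 6.2446 m/s.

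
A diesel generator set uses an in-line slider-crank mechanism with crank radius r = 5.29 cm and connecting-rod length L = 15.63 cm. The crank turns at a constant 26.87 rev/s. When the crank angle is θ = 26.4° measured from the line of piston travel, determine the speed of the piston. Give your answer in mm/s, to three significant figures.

5190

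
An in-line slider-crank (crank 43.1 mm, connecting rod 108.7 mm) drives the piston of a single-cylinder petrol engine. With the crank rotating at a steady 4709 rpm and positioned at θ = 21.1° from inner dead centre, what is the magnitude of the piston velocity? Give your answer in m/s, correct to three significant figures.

10.5

ω = 2π·4709/60 = 493.1 rad/s
For an in-line slider-crank, x = r cosθ + √(L² − r² sin²θ), so v = −rω sinθ·[1 + r cosθ/√(L² − r² sin²θ)].
With r = 0.0431 m, L = 0.1087 m, θ = 21.1°: √(L² − r² sin²θ) = 0.10759 m.
v = −0.0431·493.1·0.36000·[1 + 0.0431·0.93295/0.10759] = -10.511 m/s.
|v| = 10.511 m/s.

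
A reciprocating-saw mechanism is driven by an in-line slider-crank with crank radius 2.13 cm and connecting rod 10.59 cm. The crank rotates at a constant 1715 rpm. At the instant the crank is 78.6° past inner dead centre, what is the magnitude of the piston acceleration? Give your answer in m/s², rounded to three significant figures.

6.08

ω = 2π·1715/60 = 179.6 rad/s
x(θ) = r cosθ + √(L² − r² sin²θ); with ω constant, a = ω²·d²x/dθ².
d²x/dθ² = −r cosθ − r²(cos2θ)/√u − r⁴ sin²2θ/(4u^{3/2}),  u = L² − r² sin²θ = 0.0107788 m².
Substituting r = 0.0213 m, L = 0.1059 m, θ = 78.6°: d²x/dθ² = -0.00018854 m.
a = ω²·d²x/dθ² = (179.6)²·(-0.00018854) = -6.0813 m/s²;  |a| = 6.0813 m/s².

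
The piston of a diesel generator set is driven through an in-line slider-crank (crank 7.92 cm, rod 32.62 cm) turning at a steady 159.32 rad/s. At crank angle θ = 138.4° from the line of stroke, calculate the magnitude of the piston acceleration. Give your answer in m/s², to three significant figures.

ω = 159.3 rad/s
x(θ) = r cosθ + √(L² − r² sin²θ); with ω constant, a = ω²·d²x/dθ².
d²x/dθ² = −r cosθ − r²(cos2θ)/√u − r⁴ sin²2θ/(4u^{3/2}),  u = L² − r² sin²θ = 0.103641 m².
Substituting r = 0.0792 m, L = 0.3262 m, θ = 138.4°: d²x/dθ² = +0.056628 m.
a = ω²·d²x/dθ² = (159.3)²·(+0.056628) = +1437.4 m/s²;  |a| = 1437.4 m/s².

1440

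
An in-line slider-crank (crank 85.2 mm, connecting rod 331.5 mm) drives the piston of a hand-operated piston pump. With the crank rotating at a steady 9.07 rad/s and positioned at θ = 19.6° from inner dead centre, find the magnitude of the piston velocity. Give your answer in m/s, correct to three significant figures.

0.322

ω = 9.07 rad/s
For an in-line slider-crank, x = r cosθ + √(L² − r² sin²θ), so v = −rω sinθ·[1 + r cosθ/√(L² − r² sin²θ)].
With r = 0.0852 m, L = 0.3315 m, θ = 19.6°: √(L² − r² sin²θ) = 0.33027 m.
v = −0.0852·9.07·0.33545·[1 + 0.0852·0.94206/0.33027] = -0.32222 m/s.
|v| = 0.32222 m/s.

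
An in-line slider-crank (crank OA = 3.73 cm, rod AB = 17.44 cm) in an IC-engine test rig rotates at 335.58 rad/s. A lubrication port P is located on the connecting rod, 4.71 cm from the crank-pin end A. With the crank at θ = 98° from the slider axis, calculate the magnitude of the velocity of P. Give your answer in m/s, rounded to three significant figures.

ω = 335.6 rad/s.  Crank-pin speed |V_A| = rω = 12.517 m/s, perpendicular to OA.
Rod angle: sinφ = −(r/L) sinθ ⇒ φ = -12.228°; ω_rod = −rω cosθ/√(L²−r²sin²θ) = +10.221 rad/s.
V_P = V_A + ω_rod × AP, with AP = 0.0471 m along the rod.
Components: V_Px = −rω sinθ − a·ω_rod·sinφ = -12.293 m/s;  V_Py = rω cosθ + a·ω_rod·cosφ = -1.2716 m/s.
|V_P| = √(V_Px² + V_Py²) = 12.359 m/s.

12.4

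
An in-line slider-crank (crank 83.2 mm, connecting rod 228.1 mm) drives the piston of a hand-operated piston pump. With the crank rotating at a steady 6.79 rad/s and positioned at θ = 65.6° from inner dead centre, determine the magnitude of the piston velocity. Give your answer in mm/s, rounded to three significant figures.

597

ω = 6.79 rad/s
For an in-line slider-crank, x = r cosθ + √(L² − r² sin²θ), so v = −rω sinθ·[1 + r cosθ/√(L² − r² sin²θ)].
With r = 0.0832 m, L = 0.2281 m, θ = 65.6°: √(L² − r² sin²θ) = 0.21515 m.
v = −0.0832·6.79·0.91068·[1 + 0.0832·0.41310/0.21515] = -0.59666 m/s.
|v| = 0.59666 m/s = 596.66 mm/s.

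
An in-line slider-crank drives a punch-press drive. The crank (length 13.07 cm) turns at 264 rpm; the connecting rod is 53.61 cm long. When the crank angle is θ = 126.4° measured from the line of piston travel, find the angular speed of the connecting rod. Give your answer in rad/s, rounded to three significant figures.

4.08

ω = 27.65 rad/s (converted from 264 rpm).
The rod makes angle φ with the slider axis where L sinφ = r sinθ; differentiating, L cosφ·φ̇ = r ω cosθ.
L cosφ = √(L² − r² sin²θ) = 0.52568 m.
|ω_rod| = r ω |cosθ| / √(L² − r² sin²θ) = 0.1307·27.65·0.59342/0.52568 = 4.079 rad/s.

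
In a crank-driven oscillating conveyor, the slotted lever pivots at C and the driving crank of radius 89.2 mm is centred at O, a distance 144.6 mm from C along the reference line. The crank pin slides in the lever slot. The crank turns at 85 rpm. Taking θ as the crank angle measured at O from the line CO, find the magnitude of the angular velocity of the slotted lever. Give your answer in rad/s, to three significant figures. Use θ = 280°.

2.72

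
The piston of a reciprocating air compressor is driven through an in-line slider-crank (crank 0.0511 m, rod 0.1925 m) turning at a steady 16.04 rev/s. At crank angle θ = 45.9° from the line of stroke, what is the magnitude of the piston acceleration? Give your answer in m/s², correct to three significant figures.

359

ω = 2π·16 = 100.8 rad/s
x(θ) = r cosθ + √(L² − r² sin²θ); with ω constant, a = ω²·d²x/dθ².
d²x/dθ² = −r cosθ − r²(cos2θ)/√u − r⁴ sin²2θ/(4u^{3/2}),  u = L² − r² sin²θ = 0.0357096 m².
Substituting r = 0.0511 m, L = 0.1925 m, θ = 45.9°: d²x/dθ² = -0.035379 m.
a = ω²·d²x/dθ² = (100.8)²·(-0.035379) = -359.35 m/s²;  |a| = 359.35 m/s².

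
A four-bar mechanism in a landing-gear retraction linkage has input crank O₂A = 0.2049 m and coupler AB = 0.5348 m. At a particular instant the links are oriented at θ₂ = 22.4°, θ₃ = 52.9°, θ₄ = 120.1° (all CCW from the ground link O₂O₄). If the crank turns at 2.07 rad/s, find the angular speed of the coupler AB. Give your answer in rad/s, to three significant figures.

0.853

ω₂ = 2.07 rad/s
Differentiating the loop-closure r₂e^{iθ₂}+r₃e^{iθ₃}=r₁+r₄e^{iθ₄} gives r₂ω₂e^{iθ₂}+r₃ω₃e^{iθ₃}=r₄ω₄e^{iθ₄}.
Eliminating the other unknown: ω₃ = r₂ω₂ sin(θ₄−θ₂) / [r₃ sin(θ₃−θ₄)].
Numerator sine = +0.99098; denominator sine = -0.92186.
Result = 0.2049·2.07·(+0.99098) / (0.5348·(-0.92186)) = -0.85255 rad/s; magnitude 0.85255 rad/s.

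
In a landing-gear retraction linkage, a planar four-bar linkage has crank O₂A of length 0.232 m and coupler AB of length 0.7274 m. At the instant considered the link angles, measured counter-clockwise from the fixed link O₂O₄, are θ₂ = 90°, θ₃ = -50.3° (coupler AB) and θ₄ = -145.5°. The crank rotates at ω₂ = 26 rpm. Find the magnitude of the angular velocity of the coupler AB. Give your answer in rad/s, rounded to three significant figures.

0.719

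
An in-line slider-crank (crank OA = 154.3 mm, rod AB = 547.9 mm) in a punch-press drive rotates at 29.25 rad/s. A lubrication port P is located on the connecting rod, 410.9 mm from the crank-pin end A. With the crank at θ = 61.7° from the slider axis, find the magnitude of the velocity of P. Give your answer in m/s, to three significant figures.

ω = 29.25 rad/s.  Crank-pin speed |V_A| = rω = 4.5133 m/s, perpendicular to OA.
Rod angle: sinφ = −(r/L) sinθ ⇒ φ = -14.357°; ω_rod = −rω cosθ/√(L²−r²sin²θ) = -4.0311 rad/s.
V_P = V_A + ω_rod × AP, with AP = 0.4109 m along the rod.
Components: V_Px = −rω sinθ − a·ω_rod·sinφ = -4.3846 m/s;  V_Py = rω cosθ + a·ω_rod·cosφ = +0.53502 m/s.
|V_P| = √(V_Px² + V_Py²) = 4.4171 m/s.

4.42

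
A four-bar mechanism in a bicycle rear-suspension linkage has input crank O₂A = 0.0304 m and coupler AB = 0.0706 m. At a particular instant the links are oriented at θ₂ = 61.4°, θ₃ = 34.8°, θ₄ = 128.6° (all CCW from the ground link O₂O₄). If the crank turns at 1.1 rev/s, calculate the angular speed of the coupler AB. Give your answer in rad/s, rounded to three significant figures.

2.75

ω₂ = 6.912 rad/s (from 1.1 rev/s).
Differentiating the loop-closure r₂e^{iθ₂}+r₃e^{iθ₃}=r₁+r₄e^{iθ₄} gives r₂ω₂e^{iθ₂}+r₃ω₃e^{iθ₃}=r₄ω₄e^{iθ₄}.
Eliminating the other unknown: ω₃ = r₂ω₂ sin(θ₄−θ₂) / [r₃ sin(θ₃−θ₄)].
Numerator sine = +0.92186; denominator sine = -0.99780.
Result = 0.0304·6.912·(+0.92186) / (0.0706·(-0.99780)) = -2.7496 rad/s; magnitude 2.7496 rad/s.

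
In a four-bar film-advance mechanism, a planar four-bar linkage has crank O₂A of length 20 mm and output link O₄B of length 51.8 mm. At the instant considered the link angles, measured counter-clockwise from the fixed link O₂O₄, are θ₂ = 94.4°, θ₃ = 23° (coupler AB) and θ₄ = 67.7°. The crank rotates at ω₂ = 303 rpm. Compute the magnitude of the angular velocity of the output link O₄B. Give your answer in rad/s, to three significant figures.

16.5

ω₂ = 31.73 rad/s (from 303 rpm).
Differentiating the loop-closure r₂e^{iθ₂}+r₃e^{iθ₃}=r₁+r₄e^{iθ₄} gives r₂ω₂e^{iθ₂}+r₃ω₃e^{iθ₃}=r₄ω₄e^{iθ₄}.
Eliminating the other unknown: ω₄ = r₂ω₂ sin(θ₂−θ₃) / [r₄ sin(θ₄−θ₃)].
Numerator sine = +0.94777; denominator sine = +0.70339.
Result = 0.02·31.73·(+0.94777) / (0.0518·(+0.70339)) = +16.507 rad/s; magnitude 16.507 rad/s.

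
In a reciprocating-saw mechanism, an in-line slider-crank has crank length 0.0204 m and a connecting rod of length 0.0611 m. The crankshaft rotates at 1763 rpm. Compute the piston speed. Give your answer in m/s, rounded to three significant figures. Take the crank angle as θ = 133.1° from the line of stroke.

ω = 2π·1763/60 = 184.6 rad/s
For an in-line slider-crank, x = r cosθ + √(L² − r² sin²θ), so v = −rω sinθ·[1 + r cosθ/√(L² − r² sin²θ)].
With r = 0.0204 m, L = 0.0611 m, θ = 133.1°: √(L² − r² sin²θ) = 0.059257 m.
v = −0.0204·184.6·0.73016·[1 + 0.0204·-0.68327/0.059257] = -2.1031 m/s.
|v| = 2.1031 m/s.

2.10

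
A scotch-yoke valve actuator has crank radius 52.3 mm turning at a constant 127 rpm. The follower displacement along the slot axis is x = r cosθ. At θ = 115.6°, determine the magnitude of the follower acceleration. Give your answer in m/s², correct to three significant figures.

4.00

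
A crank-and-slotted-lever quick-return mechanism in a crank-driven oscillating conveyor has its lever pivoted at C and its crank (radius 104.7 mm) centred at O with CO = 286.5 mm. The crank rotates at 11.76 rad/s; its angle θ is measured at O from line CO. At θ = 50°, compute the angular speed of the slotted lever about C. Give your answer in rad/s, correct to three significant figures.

ω = 11.76 rad/s
Crank pin A relative to C: A = (d + r cosθ, r sinθ); lever angle φ = atan2(r sinθ, d + r cosθ).
Differentiating tanφ: φ̇ = rω(d cosθ + r)/(d² + r² + 2dr cosθ).
d² + r² + 2dr cosθ = |CA|² = 0.131607 m²;  d cosθ + r = +0.28886 m.
|ω_lever| = |0.1047·11.76·+0.28886| / 0.131607 = 2.7025 rad/s.

2.70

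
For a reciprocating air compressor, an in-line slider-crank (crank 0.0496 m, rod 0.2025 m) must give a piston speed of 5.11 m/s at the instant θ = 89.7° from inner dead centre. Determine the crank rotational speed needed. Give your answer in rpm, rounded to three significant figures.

983

For an in-line slider-crank, |v_piston| = rω|sinθ|·[1 + r cosθ/√(L² − r² sin²θ)].
With r = 0.0496 m, L = 0.2025 m, θ = 89.7°: the bracketed kinematic factor |dx/dθ| = 0.049665 m.
ω = v/|dx/dθ| = 5.11/0.049665 = 102.89 rad/s.
N = 60ω/(2π) = 982.52 rpm.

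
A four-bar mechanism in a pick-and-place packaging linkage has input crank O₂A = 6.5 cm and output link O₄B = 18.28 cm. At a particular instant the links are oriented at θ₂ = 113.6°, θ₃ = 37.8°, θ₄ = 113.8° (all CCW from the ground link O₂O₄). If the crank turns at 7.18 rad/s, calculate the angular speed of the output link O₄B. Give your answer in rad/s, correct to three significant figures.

ω₂ = 7.18 rad/s
Differentiating the loop-closure r₂e^{iθ₂}+r₃e^{iθ₃}=r₁+r₄e^{iθ₄} gives r₂ω₂e^{iθ₂}+r₃ω₃e^{iθ₃}=r₄ω₄e^{iθ₄}.
Eliminating the other unknown: ω₄ = r₂ω₂ sin(θ₂−θ₃) / [r₄ sin(θ₄−θ₃)].
Numerator sine = +0.96945; denominator sine = +0.97030.
Result = 0.065·7.18·(+0.96945) / (0.1828·(+0.97030)) = +2.5508 rad/s; magnitude 2.5508 rad/s.

2.55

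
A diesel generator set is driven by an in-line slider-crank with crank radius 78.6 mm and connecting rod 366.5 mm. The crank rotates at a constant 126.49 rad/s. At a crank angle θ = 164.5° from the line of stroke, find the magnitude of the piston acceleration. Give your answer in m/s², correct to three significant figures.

ω = 126.5 rad/s
x(θ) = r cosθ + √(L² − r² sin²θ); with ω constant, a = ω²·d²x/dθ².
d²x/dθ² = −r cosθ − r²(cos2θ)/√u − r⁴ sin²2θ/(4u^{3/2}),  u = L² − r² sin²θ = 0.133881 m².
Substituting r = 0.0786 m, L = 0.3665 m, θ = 164.5°: d²x/dθ² = +0.061217 m.
a = ω²·d²x/dθ² = (126.5)²·(+0.061217) = +979.45 m/s²;  |a| = 979.45 m/s².

979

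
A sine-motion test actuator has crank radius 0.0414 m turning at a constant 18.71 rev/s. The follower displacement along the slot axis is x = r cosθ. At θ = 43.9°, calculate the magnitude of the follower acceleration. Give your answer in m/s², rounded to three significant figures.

412

ω = 117.6 rad/s (from 18.71 rev/s).
x = r cosθ ⇒ ẍ = −rω² cosθ (ω constant).
|a| = rω²|cosθ| = 0.0414·(117.6)²·|cos 43.9°| = 412.26 m/s².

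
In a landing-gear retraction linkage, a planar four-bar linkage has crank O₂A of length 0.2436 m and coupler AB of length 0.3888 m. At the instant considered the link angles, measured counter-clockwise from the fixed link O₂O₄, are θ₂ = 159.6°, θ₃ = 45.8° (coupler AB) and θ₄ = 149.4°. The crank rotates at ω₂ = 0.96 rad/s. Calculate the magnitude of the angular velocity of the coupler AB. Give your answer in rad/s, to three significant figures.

ω₂ = 0.96 rad/s
Differentiating the loop-closure r₂e^{iθ₂}+r₃e^{iθ₃}=r₁+r₄e^{iθ₄} gives r₂ω₂e^{iθ₂}+r₃ω₃e^{iθ₃}=r₄ω₄e^{iθ₄}.
Eliminating the other unknown: ω₃ = r₂ω₂ sin(θ₄−θ₂) / [r₃ sin(θ₃−θ₄)].
Numerator sine = -0.17708; denominator sine = -0.97196.
Result = 0.2436·0.96·(-0.17708) / (0.3888·(-0.97196)) = +0.10959 rad/s; magnitude 0.10959 rad/s.

0.110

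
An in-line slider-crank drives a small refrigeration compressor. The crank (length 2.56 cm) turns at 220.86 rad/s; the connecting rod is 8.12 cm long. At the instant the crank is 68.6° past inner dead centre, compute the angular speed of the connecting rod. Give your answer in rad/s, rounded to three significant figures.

26.6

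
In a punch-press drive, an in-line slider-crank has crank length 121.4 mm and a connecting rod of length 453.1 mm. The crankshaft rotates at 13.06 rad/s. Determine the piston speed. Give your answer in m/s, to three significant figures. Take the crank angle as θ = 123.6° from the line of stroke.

ω = 13.06 rad/s
For an in-line slider-crank, x = r cosθ + √(L² − r² sin²θ), so v = −rω sinθ·[1 + r cosθ/√(L² − r² sin²θ)].
With r = 0.1214 m, L = 0.4531 m, θ = 123.6°: √(L² − r² sin²θ) = 0.44167 m.
v = −0.1214·13.06·0.83292·[1 + 0.1214·-0.55339/0.44167] = -1.1197 m/s.
|v| = 1.1197 m/s.

1.12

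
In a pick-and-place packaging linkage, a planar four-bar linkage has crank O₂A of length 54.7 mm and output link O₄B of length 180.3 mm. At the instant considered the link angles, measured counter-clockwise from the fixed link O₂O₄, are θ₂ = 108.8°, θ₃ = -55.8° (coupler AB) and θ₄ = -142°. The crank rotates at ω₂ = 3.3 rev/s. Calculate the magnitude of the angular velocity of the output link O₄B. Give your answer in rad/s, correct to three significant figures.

ω₂ = 20.73 rad/s (from 3.3 rev/s).
Differentiating the loop-closure r₂e^{iθ₂}+r₃e^{iθ₃}=r₁+r₄e^{iθ₄} gives r₂ω₂e^{iθ₂}+r₃ω₃e^{iθ₃}=r₄ω₄e^{iθ₄}.
Eliminating the other unknown: ω₄ = r₂ω₂ sin(θ₂−θ₃) / [r₄ sin(θ₄−θ₃)].
Numerator sine = +0.26556; denominator sine = -0.99780.
Result = 0.0547·20.73·(+0.26556) / (0.1803·(-0.99780)) = -1.6742 rad/s; magnitude 1.6742 rad/s.

1.67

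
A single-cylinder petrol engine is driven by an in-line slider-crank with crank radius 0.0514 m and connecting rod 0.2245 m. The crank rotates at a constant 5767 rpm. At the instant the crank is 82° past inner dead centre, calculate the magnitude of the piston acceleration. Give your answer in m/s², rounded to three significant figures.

1620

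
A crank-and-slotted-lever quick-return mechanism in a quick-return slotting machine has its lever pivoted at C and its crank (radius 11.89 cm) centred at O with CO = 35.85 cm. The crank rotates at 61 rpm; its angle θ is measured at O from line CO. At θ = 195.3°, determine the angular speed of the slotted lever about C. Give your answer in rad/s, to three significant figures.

2.85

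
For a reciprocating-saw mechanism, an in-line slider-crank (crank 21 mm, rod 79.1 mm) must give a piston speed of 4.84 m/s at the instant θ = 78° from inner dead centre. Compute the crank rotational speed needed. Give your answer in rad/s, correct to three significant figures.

223

For an in-line slider-crank, |v_piston| = rω|sinθ|·[1 + r cosθ/√(L² − r² sin²θ)].
With r = 0.021 m, L = 0.0791 m, θ = 78°: the bracketed kinematic factor |dx/dθ| = 0.021715 m.
ω = v/|dx/dθ| = 4.84/0.021715 = 222.89 rad/s.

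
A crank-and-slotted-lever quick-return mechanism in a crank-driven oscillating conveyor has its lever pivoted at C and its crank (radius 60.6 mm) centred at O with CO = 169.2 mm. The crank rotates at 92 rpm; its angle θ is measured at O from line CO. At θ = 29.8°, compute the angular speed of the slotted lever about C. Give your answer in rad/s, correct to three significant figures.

2.42

ω = 9.634 rad/s (from 92 rpm).
Crank pin A relative to C: A = (d + r cosθ, r sinθ); lever angle φ = atan2(r sinθ, d + r cosθ).
Differentiating tanφ: φ̇ = rω(d cosθ + r)/(d² + r² + 2dr cosθ).
d² + r² + 2dr cosθ = |CA|² = 0.0500963 m²;  d cosθ + r = +0.20743 m.
|ω_lever| = |0.0606·9.634·+0.20743| / 0.0500963 = 2.4174 rad/s.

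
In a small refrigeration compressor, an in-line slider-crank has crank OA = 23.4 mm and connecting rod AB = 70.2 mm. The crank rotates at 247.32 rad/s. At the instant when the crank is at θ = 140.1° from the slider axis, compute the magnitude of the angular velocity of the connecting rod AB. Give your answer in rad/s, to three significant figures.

ω = 247.3 rad/s
The rod makes angle φ with the slider axis where L sinφ = r sinθ; differentiating, L cosφ·φ̇ = r ω cosθ.
L cosφ = √(L² − r² sin²θ) = 0.068577 m.
|ω_rod| = r ω |cosθ| / √(L² − r² sin²θ) = 0.0234·247.3·0.76717/0.068577 = 64.742 rad/s.

64.7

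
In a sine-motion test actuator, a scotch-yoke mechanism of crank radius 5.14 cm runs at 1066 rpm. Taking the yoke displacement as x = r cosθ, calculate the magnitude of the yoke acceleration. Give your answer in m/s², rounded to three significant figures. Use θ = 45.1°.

ω = 111.6 rad/s (from 1066 rpm).
x = r cosθ ⇒ ẍ = −rω² cosθ (ω constant).
|a| = rω²|cosθ| = 0.0514·(111.6)²·|cos 45.1°| = 452.13 m/s².

452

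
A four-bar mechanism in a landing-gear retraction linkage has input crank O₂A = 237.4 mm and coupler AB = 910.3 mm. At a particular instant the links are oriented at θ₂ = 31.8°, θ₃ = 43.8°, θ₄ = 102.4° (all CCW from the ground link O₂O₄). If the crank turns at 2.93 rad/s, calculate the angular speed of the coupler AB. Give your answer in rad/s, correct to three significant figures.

ω₂ = 2.93 rad/s
Differentiating the loop-closure r₂e^{iθ₂}+r₃e^{iθ₃}=r₁+r₄e^{iθ₄} gives r₂ω₂e^{iθ₂}+r₃ω₃e^{iθ₃}=r₄ω₄e^{iθ₄}.
Eliminating the other unknown: ω₃ = r₂ω₂ sin(θ₄−θ₂) / [r₃ sin(θ₃−θ₄)].
Numerator sine = +0.94322; denominator sine = -0.85355.
Result = 0.2374·2.93·(+0.94322) / (0.9103·(-0.85355)) = -0.8444 rad/s; magnitude 0.8444 rad/s.

0.844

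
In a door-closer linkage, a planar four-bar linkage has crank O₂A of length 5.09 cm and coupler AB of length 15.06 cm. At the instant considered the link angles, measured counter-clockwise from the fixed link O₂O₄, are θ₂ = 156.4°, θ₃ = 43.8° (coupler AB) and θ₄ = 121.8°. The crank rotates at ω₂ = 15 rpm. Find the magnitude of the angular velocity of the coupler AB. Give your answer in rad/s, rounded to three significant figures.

ω₂ = 1.571 rad/s (from 15 rpm).
Differentiating the loop-closure r₂e^{iθ₂}+r₃e^{iθ₃}=r₁+r₄e^{iθ₄} gives r₂ω₂e^{iθ₂}+r₃ω₃e^{iθ₃}=r₄ω₄e^{iθ₄}.
Eliminating the other unknown: ω₃ = r₂ω₂ sin(θ₄−θ₂) / [r₃ sin(θ₃−θ₄)].
Numerator sine = -0.56784; denominator sine = -0.97815.
Result = 0.0509·1.571·(-0.56784) / (0.1506·(-0.97815)) = +0.3082 rad/s; magnitude 0.3082 rad/s.

0.308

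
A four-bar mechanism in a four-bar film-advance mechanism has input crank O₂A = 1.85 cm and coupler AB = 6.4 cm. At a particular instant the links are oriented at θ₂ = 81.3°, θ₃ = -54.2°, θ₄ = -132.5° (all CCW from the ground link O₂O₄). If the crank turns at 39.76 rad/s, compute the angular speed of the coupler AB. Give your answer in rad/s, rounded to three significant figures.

ω₂ = 39.76 rad/s
Differentiating the loop-closure r₂e^{iθ₂}+r₃e^{iθ₃}=r₁+r₄e^{iθ₄} gives r₂ω₂e^{iθ₂}+r₃ω₃e^{iθ₃}=r₄ω₄e^{iθ₄}.
Eliminating the other unknown: ω₃ = r₂ω₂ sin(θ₄−θ₂) / [r₃ sin(θ₃−θ₄)].
Numerator sine = +0.55630; denominator sine = +0.97922.
Result = 0.0185·39.76·(+0.55630) / (0.064·(+0.97922)) = +6.5292 rad/s; magnitude 6.5292 rad/s.

6.53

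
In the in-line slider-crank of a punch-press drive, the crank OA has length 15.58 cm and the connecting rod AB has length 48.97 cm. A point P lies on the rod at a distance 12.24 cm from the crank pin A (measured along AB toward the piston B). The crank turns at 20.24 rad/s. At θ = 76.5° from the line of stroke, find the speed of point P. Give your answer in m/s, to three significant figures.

3.17

ω = 20.24 rad/s.  Crank-pin speed |V_A| = rω = 3.1534 m/s, perpendicular to OA.
Rod angle: sinφ = −(r/L) sinθ ⇒ φ = -18.021°; ω_rod = −rω cosθ/√(L²−r²sin²θ) = -1.5808 rad/s.
V_P = V_A + ω_rod × AP, with AP = 0.1224 m along the rod.
Components: V_Px = −rω sinθ − a·ω_rod·sinφ = -3.1261 m/s;  V_Py = rω cosθ + a·ω_rod·cosφ = +0.55215 m/s.
|V_P| = √(V_Px² + V_Py²) = 3.1745 m/s.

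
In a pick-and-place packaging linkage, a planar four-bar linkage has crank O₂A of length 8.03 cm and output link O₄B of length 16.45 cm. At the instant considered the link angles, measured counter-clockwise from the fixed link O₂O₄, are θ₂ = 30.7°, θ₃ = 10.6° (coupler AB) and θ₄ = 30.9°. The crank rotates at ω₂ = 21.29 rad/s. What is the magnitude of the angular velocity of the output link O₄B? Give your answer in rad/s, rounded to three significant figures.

ω₂ = 21.29 rad/s
Differentiating the loop-closure r₂e^{iθ₂}+r₃e^{iθ₃}=r₁+r₄e^{iθ₄} gives r₂ω₂e^{iθ₂}+r₃ω₃e^{iθ₃}=r₄ω₄e^{iθ₄}.
Eliminating the other unknown: ω₄ = r₂ω₂ sin(θ₂−θ₃) / [r₄ sin(θ₄−θ₃)].
Numerator sine = +0.34366; denominator sine = +0.34694.
Result = 0.0803·21.29·(+0.34366) / (0.1645·(+0.34694)) = +10.294 rad/s; magnitude 10.294 rad/s.

10.3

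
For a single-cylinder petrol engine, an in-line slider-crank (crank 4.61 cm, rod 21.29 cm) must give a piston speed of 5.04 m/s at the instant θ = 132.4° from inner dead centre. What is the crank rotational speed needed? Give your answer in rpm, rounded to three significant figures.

For an in-line slider-crank, |v_piston| = rω|sinθ|·[1 + r cosθ/√(L² − r² sin²θ)].
With r = 0.0461 m, L = 0.2129 m, θ = 132.4°: the bracketed kinematic factor |dx/dθ| = 0.029007 m.
ω = v/|dx/dθ| = 5.04/0.029007 = 173.75 rad/s.
N = 60ω/(2π) = 1659.2 rpm.

1660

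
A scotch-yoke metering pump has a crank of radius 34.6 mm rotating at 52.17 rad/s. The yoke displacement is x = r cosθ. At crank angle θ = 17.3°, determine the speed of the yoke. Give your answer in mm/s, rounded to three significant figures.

ω = 52.17 rad/s
x = r cosθ ⇒ ẋ = −rω sinθ.
|v| = rω|sinθ| = 0.0346·52.17·|sin 17.3°| = 0.53679 m/s = 536.79 mm/s.

537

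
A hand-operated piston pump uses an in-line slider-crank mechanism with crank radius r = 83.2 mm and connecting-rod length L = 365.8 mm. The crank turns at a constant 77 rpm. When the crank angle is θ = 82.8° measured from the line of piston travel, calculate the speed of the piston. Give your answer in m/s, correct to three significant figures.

0.685

ω = 2π·77/60 = 8.063 rad/s
For an in-line slider-crank, x = r cosθ + √(L² − r² sin²θ), so v = −rω sinθ·[1 + r cosθ/√(L² − r² sin²θ)].
With r = 0.0832 m, L = 0.3658 m, θ = 82.8°: √(L² − r² sin²θ) = 0.35637 m.
v = −0.0832·8.063·0.99211·[1 + 0.0832·0.12533/0.35637] = -0.68506 m/s.
|v| = 0.68506 m/s.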